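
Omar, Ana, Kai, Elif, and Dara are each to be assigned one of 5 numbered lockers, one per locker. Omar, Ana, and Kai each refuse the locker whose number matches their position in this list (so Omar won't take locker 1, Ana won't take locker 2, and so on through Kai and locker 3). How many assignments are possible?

64

Let Aᵢ (for i ∈ {1, 2, 3}) be the placements that put person i in their forbidden locker. Any j of these fix j positions, leaving (5−j)! ways to fill the rest, and there are C(3,j) ways to pick which j.
By inclusion–exclusion, the number of valid placements is Σ_{j=0}^{3} (−1)^j C(3,j)·(5−j)!.
Computing: 120 − 72 + 18 − 2 = 64.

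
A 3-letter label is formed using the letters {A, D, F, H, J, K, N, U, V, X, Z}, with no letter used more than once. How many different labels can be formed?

990

Choose and order 3 of the 11 symbols: the first letter has 11 options, the next 10, then 9.
11 × 10 × 9 = 990.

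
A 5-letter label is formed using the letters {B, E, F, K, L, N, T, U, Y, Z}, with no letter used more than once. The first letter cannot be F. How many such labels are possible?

The first letter has 10−1 = 9 choices (anything except F).
The remaining 4 letters are filled from the other 9 symbols without repetition: 9 × 8 × 7 × 6 = 3024.
Total: 9 × 3024 = 27216.

27216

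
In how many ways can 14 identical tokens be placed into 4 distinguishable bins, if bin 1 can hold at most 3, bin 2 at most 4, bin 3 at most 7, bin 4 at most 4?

Ignoring the caps, the number of non-negative solutions to x_1+…+x_4 = 14 is C(17,3) = 680.
Subtract solutions that violate a single cap (substitute x_i' = x_i − (cap_i+1)): x_1 ≥ 4 gives C(13,3) = 286; x_2 ≥ 5 gives C(12,3) = 220; x_3 ≥ 8 gives C(9,3) = 84; x_4 ≥ 5 gives C(12,3) = 220. Together 810.
Add back pairs where two caps are both exceeded: 56 + 10 + 56 + 4 + 35 + 4 = 165.
Subtract triples: 0 + 1 + 0 + 0 = 1.
By inclusion–exclusion the count is 680 − 810 + 165 − 1 = 34.

34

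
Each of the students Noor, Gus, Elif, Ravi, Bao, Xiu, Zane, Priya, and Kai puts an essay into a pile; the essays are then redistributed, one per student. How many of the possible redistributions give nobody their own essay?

133496

This is the derangement count D_9: permutations of 9 items with no fixed point.
By inclusion–exclusion this is Σ_{j=0}^{9} (−1)^j C(9,j)·(9−j)!.
Computing: 362880 − 362880 + 181440 − 60480 + 15120 − 3024 + 504 − 72 + 9 − 1 = 133496.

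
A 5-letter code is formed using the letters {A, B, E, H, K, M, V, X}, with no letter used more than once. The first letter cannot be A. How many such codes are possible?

5880

The first letter has 8−1 = 7 choices (anything except A).
The remaining 4 letters are filled from the other 7 symbols without repetition: 7 × 6 × 5 × 4 = 840.
Total: 7 × 840 = 5880.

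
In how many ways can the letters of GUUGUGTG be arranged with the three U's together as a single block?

30

Treat the 3 copies of U as a single block. The multiset to arrange is then {UUU, G, G, G, G, T}, 6 items in all.
That gives (6)!/(4!) = 30 arrangements.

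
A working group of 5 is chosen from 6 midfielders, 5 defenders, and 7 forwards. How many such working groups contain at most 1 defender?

4862

Split by how many defenders are chosen (0 through 1).
Sum: C(5,0)·C(13,5) + C(5,1)·C(13,4) = 1287 + 3575 = 4862.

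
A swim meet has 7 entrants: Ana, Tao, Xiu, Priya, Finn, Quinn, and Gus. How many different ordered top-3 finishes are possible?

There are 7 choices for 1st place, 6 for 2nd, and 5 for 3rd.
That gives 7 × 6 × 5 = 210.

210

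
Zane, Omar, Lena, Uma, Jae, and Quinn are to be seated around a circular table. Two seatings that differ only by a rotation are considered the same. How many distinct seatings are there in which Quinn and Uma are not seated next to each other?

72

Without the restriction there are (5)! = 120 seatings.
Seatings with Quinn beside Uma: treat them as a block with 2 internal orders, giving 2 × (4)! = 48.
Subtracting, 120 − 48 = 72.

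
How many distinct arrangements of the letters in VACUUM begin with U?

Fix U in the first position and arrange the remaining 5 letters.
Those 5 letters are all distinct, giving (5)! = 120.

120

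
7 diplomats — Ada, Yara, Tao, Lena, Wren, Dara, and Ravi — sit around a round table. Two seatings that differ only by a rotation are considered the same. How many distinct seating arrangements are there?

Fix one person's seat to break rotational symmetry; the remaining 6 people can be arranged in (6)! = 720 ways.

720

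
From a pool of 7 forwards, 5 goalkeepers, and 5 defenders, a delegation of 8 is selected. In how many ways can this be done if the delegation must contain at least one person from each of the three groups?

23275

With no constraint there are C(17,8) = 24310 possible selections.
Subtract selections that omit an entire group: no forwards → C(10,8) = 45; no goalkeepers → C(12,8) = 495; no defenders → C(12,8) = 495.
Add back selections omitting two groups (i.e. drawn from a single group): C(7,8) + C(5,8) + C(5,8) = 0.
By inclusion–exclusion: 24310 − 1035 + 0 = 23275.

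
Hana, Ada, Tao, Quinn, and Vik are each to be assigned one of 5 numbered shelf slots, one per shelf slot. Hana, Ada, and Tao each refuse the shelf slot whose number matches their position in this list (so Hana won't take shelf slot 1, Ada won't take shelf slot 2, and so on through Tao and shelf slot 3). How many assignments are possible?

64

Let Aᵢ (for i ∈ {1, 2, 3}) be the placements that put person i in their forbidden shelf slot. Any j of these fix j positions, leaving (5−j)! ways to fill the rest, and there are C(3,j) ways to pick which j.
By inclusion–exclusion, the number of valid placements is Σ_{j=0}^{3} (−1)^j C(3,j)·(5−j)!.
Computing: 120 − 72 + 18 − 2 = 64.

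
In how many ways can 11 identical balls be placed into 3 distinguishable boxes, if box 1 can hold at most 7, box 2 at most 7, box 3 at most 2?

15

By stars and bars, unrestricted non-negative solutions to x_1+…+x_3 = 11 number C(11+2,2) = 78.
Subtract solutions that violate a single cap (substitute x_i' = x_i − (cap_i+1)): x_1 ≥ 8 gives C(5,2) = 10; x_2 ≥ 8 gives C(5,2) = 10; x_3 ≥ 3 gives C(10,2) = 45. Together 65.
Add back pairs where two caps are both exceeded: 0 + 1 + 1 = 2.
By inclusion–exclusion the count is 78 − 65 + 2 = 15.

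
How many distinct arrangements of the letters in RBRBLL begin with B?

30

Fix B in the first position and arrange the remaining 5 letters.
Those 5 letters have L appearing twice and R appearing twice, giving (5)!/(2!·2!) = 30.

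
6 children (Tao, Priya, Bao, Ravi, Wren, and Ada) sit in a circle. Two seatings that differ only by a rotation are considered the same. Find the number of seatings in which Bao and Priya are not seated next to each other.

72

All circular seatings of 6 people number (5)! = 120.
Seatings with Bao beside Priya: treat them as a block with 2 internal orders, giving 2 × (4)! = 48.
Subtracting, 120 − 48 = 72.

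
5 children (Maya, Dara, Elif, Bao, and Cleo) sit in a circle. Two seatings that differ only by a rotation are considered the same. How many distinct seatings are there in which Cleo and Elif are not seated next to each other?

All circular seatings of 5 people number (4)! = 24.
Those with Cleo next to Elif: fuse the pair into one unit and seat 4 units around a circle — 2·(3)! = 12.
Subtracting, 24 − 12 = 12.

12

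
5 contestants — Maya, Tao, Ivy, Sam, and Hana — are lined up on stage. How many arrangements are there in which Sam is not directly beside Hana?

Of the 5! = 120 arrangements, those with Sam and Hana adjacent number 2 × 4! = 48 (treat the pair as a block with 2 internal orders).
Complementary counting: 120 − 48 = 72.

72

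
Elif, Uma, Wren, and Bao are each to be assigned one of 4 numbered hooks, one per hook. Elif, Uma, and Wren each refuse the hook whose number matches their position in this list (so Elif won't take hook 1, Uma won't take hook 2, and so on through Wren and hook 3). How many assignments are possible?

Let Aᵢ (for i ∈ {1, 2, 3}) be the placements that put person i in their forbidden hook. Any j of these fix j positions, leaving (4−j)! ways to fill the rest, and there are C(3,j) ways to pick which j.
By inclusion–exclusion, the number of valid placements is Σ_{j=0}^{3} (−1)^j C(3,j)·(4−j)!.
Computing: 24 − 18 + 6 − 1 = 11.

11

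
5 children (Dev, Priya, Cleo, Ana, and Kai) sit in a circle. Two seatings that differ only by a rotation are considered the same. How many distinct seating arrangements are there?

Fix one person's seat to break rotational symmetry; the remaining 4 people can be arranged in (4)! = 24 ways.

24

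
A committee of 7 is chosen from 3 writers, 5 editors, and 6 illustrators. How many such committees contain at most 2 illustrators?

Split by how many illustrators are chosen (0 through 2).
Sum: C(6,0)·C(8,7) + C(6,1)·C(8,6) + C(6,2)·C(8,5) = 8 + 168 + 840 = 1016.

1016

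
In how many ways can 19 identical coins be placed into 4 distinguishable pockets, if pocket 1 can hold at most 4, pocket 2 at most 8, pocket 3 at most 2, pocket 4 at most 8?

19

Without the upper bounds there are C(22,3) = 1540 ways to split 19 among 4 pockets.
Subtract solutions that violate a single cap (substitute x_i' = x_i − (cap_i+1)): x_1 ≥ 5 gives C(17,3) = 680; x_2 ≥ 9 gives C(13,3) = 286; x_3 ≥ 3 gives C(19,3) = 969; x_4 ≥ 9 gives C(13,3) = 286. Together 2221.
Add back pairs where two caps are both exceeded: 56 + 364 + 56 + 120 + 4 + 120 = 720.
Subtract triples: 10 + 0 + 10 + 0 = 20.
By inclusion–exclusion the count is 1540 − 2221 + 720 − 20 = 19.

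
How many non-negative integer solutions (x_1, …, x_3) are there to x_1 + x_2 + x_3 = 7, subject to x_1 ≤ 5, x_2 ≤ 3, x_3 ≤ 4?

Ignoring the caps, the number of non-negative solutions to x_1+…+x_3 = 7 is C(9,2) = 36.
Subtract solutions that violate a single cap (substitute x_i' = x_i − (cap_i+1)): x_1 ≥ 6 gives C(3,2) = 3; x_2 ≥ 4 gives C(5,2) = 10; x_3 ≥ 5 gives C(4,2) = 6. Together 19.
No two caps can be exceeded simultaneously, so the pair terms are all 0.
By inclusion–exclusion the count is 36 − 19 + 0 = 17.

17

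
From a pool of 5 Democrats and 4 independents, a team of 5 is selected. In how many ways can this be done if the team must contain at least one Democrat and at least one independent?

With no constraint there are C(9,5) = 126 possible selections.
Subtract selections that omit an entire group: no Democrats → C(4,5) = 0; no independents → C(5,5) = 1.
Both groups omitted at once is impossible, so 126 − 1 = 125.

125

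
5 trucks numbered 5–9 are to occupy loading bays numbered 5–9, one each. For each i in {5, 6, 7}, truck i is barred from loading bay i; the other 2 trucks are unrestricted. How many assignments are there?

64

Let Aᵢ (for i ∈ {5, 6, 7}) be the placements that put truck i in its forbidden loading bay. Any j of these fix j positions, leaving (5−j)! ways to fill the rest, and there are C(3,j) ways to pick which j.
By inclusion–exclusion, the number of valid placements is Σ_{j=0}^{3} (−1)^j C(3,j)·(5−j)!.
Computing: 120 − 72 + 18 − 2 = 64.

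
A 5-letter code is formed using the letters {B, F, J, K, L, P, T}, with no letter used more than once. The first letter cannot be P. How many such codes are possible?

2160

The first letter has 7−1 = 6 choices (anything except P).
The remaining 4 letters are filled from the other 6 symbols without repetition: 6 × 5 × 4 × 3 = 360.
Total: 6 × 360 = 2160.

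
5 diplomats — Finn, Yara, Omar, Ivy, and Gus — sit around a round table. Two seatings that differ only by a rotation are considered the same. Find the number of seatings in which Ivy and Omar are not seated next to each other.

12

All circular seatings of 5 people number (4)! = 24.
Seatings with Ivy beside Omar: treat them as a block with 2 internal orders, giving 2 × (3)! = 12.
Subtracting, 24 − 12 = 12.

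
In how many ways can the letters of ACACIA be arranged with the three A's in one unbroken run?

Treat the 3 copies of A as a single block. The multiset to arrange is then {AAA, C, C, I}, 4 items in all.
That gives (4)!/(2!) = 12 arrangements.

12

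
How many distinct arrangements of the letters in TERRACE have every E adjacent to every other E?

360

Treat the 2 copies of E as a single block. The multiset to arrange is then {EE, A, C, R, R, T}, 6 items in all.
That gives (6)!/(2!) = 360 arrangements.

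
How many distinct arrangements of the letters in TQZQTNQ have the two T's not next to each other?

There are 7!/(3!·2!) = 420 arrangements of TQZQTNQ in total.
If the two T's are adjacent, glue them into one block, leaving 6 items to arrange: (6)!/(3!) = 120 ways.
Hence 420 − 120 = 300.

300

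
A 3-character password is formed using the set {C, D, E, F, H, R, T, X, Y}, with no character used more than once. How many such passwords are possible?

504

With no repetition, fill the 3 characters in order: 9 choices, then 8, down to 7.
9 × 8 × 7 = 504.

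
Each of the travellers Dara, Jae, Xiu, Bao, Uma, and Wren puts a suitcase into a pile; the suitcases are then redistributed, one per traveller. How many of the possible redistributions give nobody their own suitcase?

265

Count assignments avoiding every fixed point. For any j of the 6 travellers fixed to their own suitcase, the other 6−j can be arranged in (6−j)! ways.
By inclusion–exclusion this is Σ_{j=0}^{6} (−1)^j C(6,j)·(6−j)!.
Computing: 720 − 720 + 360 − 120 + 30 − 6 + 1 = 265.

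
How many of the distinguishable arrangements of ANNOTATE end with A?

1260

Fix A in the last position and arrange the remaining 7 letters.
Those 7 letters have N appearing twice and T appearing twice, giving (7)!/(2!·2!) = 1260.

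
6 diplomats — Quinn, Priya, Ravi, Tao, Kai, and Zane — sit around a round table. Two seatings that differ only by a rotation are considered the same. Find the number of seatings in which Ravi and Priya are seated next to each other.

48

Glue Ravi and Priya into a block (2 internal orders). Seating 5 units around a circle gives (4)! arrangements.
So 2 × (4)! = 2 × 24 = 48.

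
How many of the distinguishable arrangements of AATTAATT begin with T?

35

Fix T in the first position and arrange the remaining 7 letters.
Those 7 letters have A appearing 4 times and T appearing 3 times, giving (7)!/(4!·3!) = 35.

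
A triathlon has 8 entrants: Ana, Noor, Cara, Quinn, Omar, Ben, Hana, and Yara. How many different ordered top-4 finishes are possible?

1680

There are 8 choices for 1st place, 7 for 2nd, and so on down to 5 for position 4.
That gives 8 × 7 × 6 × 5 = 1680.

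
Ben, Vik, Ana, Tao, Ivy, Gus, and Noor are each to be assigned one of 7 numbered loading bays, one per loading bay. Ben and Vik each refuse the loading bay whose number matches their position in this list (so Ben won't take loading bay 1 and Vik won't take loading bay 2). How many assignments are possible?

Let Aᵢ (for i ∈ {1, 2}) be the placements that put person i in their forbidden loading bay. Any j of these fix j positions, leaving (7−j)! ways to fill the rest, and there are C(2,j) ways to pick which j.
By inclusion–exclusion, the number of valid placements is Σ_{j=0}^{2} (−1)^j C(2,j)·(7−j)!.
Computing: 5040 − 1440 + 120 = 3720.

3720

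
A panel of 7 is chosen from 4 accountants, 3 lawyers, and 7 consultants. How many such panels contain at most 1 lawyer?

Split by how many lawyers are chosen (0 through 1).
Sum: C(3,0)·C(11,7) + C(3,1)·C(11,6) = 330 + 1386 = 1716.

1716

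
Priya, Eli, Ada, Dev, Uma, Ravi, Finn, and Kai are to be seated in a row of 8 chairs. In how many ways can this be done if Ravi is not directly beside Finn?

There are 8! = 40320 arrangements in all. If Ravi and Finn are adjacent, merging them into one block gives 2·(7)! = 10080 arrangements.
Complementary counting: 40320 − 10080 = 30240.

30240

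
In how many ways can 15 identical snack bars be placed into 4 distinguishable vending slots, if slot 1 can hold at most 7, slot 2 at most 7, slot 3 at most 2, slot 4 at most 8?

127

Without the upper bounds there are C(18,3) = 816 ways to split 15 among 4 vending slots.
Subtract solutions that violate a single cap (substitute x_i' = x_i − (cap_i+1)): x_1 ≥ 8 gives C(10,3) = 120; x_2 ≥ 8 gives C(10,3) = 120; x_3 ≥ 3 gives C(15,3) = 455; x_4 ≥ 9 gives C(9,3) = 84. Together 779.
Add back pairs where two caps are both exceeded: 0 + 35 + 0 + 35 + 0 + 20 = 90.
By inclusion–exclusion the count is 816 − 779 + 90 = 127.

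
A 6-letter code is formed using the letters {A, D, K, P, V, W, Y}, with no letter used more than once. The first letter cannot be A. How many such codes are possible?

4320

The first letter has 7−1 = 6 choices (anything except A).
The remaining 5 letters are filled from the other 6 symbols without repetition: 6 × 5 × 4 × 3 × 2 = 720.
Total: 6 × 720 = 4320.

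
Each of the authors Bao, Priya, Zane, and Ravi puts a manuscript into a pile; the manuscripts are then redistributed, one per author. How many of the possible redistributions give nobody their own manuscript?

9

This is the derangement count D_4: permutations of 4 items with no fixed point.
By inclusion–exclusion this is Σ_{j=0}^{4} (−1)^j C(4,j)·(4−j)!.
Computing: 24 − 24 + 12 − 4 + 1 = 9.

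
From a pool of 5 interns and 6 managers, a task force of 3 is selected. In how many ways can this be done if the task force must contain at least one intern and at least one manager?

With no constraint there are C(11,3) = 165 possible selections.
Selections missing a whole group: no interns → C(6,3) = 20; no managers → C(5,3) = 10.
Both groups omitted at once is impossible, so 165 − 30 = 135.

135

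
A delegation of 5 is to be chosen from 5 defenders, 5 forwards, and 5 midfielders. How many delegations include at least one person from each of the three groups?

2250

Unrestricted: C(15,5) = 3003 ways to pick any 5 of the 15.
Subtract selections that omit an entire group: no defenders → C(10,5) = 252; no forwards → C(10,5) = 252; no midfielders → C(10,5) = 252.
Add back selections omitting two groups (i.e. drawn from a single group): C(5,5) + C(5,5) + C(5,5) = 3.
By inclusion–exclusion: 3003 − 756 + 3 = 2250.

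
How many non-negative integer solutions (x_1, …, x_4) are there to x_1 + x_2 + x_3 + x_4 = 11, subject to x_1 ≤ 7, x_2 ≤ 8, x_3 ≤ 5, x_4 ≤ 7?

Ignoring the caps, the number of non-negative solutions to x_1+…+x_4 = 11 is C(14,3) = 364.
Subtract solutions that violate a single cap (substitute x_i' = x_i − (cap_i+1)): x_1 ≥ 8 gives C(6,3) = 20; x_2 ≥ 9 gives C(5,3) = 10; x_3 ≥ 6 gives C(8,3) = 56; x_4 ≥ 8 gives C(6,3) = 20. Together 106.
No two caps can be exceeded simultaneously, so the pair terms are all 0.
By inclusion–exclusion the count is 364 − 106 + 0 = 258.

258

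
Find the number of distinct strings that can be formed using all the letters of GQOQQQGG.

280

The 8 letters of GQOQQQGG have repeats: G appearing 3 times and Q appearing 4 times.
Dividing 8! = 40320 by 4!·3! = 144 for the repeated letters gives 280.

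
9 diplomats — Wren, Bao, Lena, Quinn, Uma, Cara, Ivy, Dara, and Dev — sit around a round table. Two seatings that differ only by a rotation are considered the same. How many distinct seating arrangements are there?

40320

Fix one person's seat to break rotational symmetry; the remaining 8 people can be arranged in (8)! = 40320 ways.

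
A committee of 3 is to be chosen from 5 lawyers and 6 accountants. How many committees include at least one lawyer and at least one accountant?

Total 3-person selections from all 11: C(11,3) = 165.
Selections missing a whole group: no lawyers → C(6,3) = 20; no accountants → C(5,3) = 10.
Both groups omitted at once is impossible, so 165 − 30 = 135.

135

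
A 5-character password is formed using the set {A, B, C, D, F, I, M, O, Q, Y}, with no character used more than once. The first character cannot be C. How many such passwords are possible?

The first character has 10−1 = 9 choices (anything except C).
The remaining 4 characters are filled from the other 9 symbols without repetition: 9 × 8 × 7 × 6 = 3024.
Total: 9 × 3024 = 27216.

27216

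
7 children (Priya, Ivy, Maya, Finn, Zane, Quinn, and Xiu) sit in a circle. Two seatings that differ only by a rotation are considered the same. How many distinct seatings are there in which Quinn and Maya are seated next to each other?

240

Treat {Quinn, Maya} as one unit (2 internal orders) and seat the resulting 6 units around the table: (5)! circular arrangements.
So 2 × (5)! = 2 × 120 = 240.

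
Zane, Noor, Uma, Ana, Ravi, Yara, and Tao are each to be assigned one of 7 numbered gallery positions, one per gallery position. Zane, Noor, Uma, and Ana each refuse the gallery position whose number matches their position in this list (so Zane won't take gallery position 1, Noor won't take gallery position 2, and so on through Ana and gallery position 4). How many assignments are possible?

2790

Let Aᵢ (for 1 ≤ i ≤ 4) be the placements that put person i in their forbidden gallery position. Any j of these fix j positions, leaving (7−j)! ways to fill the rest, and there are C(4,j) ways to pick which j.
By inclusion–exclusion, the number of valid placements is Σ_{j=0}^{4} (−1)^j C(4,j)·(7−j)!.
Computing: 5040 − 2880 + 720 − 96 + 6 = 2790.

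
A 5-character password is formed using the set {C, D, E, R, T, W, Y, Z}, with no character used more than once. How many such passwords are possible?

Choose and order 5 of the 8 symbols: the first character has 8 options, the next 7, and so on down to 4.
8 × 7 × 6 × 5 × 4 = 6720.

6720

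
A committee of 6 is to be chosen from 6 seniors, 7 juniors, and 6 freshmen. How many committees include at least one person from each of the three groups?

Unrestricted: C(19,6) = 27132 ways to pick any 6 of the 19.
Subtract selections that omit an entire group: no seniors → C(13,6) = 1716; no juniors → C(12,6) = 924; no freshmen → C(13,6) = 1716.
Add back selections omitting two groups (i.e. drawn from a single group): C(6,6) + C(7,6) + C(6,6) = 9.
By inclusion–exclusion: 27132 − 4356 + 9 = 22785.

22785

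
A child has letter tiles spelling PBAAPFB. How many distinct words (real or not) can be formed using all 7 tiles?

Letter multiplicities in PBAAPFB: A×2, B×2, F×1, P×2.
The number of distinct arrangements is 7!/(2!·2!·2!) = 5040/8 = 630.

630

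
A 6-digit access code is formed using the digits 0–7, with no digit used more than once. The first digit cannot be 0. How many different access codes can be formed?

17640

The first digit has 8−1 = 7 choices (anything except 0).
The remaining 5 digits are filled from the other 7 symbols without repetition: 7 × 6 × 5 × 4 × 3 = 2520.
Total: 7 × 2520 = 17640.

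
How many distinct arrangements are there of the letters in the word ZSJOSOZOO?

Letter multiplicities in ZSJOSOZOO: J×1, O×4, S×2, Z×2.
The number of distinct arrangements is 9!/(4!·2!·2!) = 362880/96 = 3780.

3780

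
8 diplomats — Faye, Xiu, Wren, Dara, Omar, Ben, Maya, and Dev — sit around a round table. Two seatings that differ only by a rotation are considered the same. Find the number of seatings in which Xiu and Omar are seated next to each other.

Glue Xiu and Omar into a block (2 internal orders). Seating 7 units around a circle gives (6)! arrangements.
So 2 × (6)! = 2 × 720 = 1440.

1440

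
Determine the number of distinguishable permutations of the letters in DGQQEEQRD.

Letter multiplicities in DGQQEEQRD: D×2, E×2, G×1, Q×3, R×1.
The number of distinct arrangements is 9!/(3!·2!·2!) = 362880/24 = 15120.

15120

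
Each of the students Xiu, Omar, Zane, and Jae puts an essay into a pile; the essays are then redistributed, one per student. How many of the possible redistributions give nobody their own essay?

9

Let Aᵢ be the assignments in which student i gets their own essay. We want the size of the complement of A₁∪…∪A_4.
By inclusion–exclusion this is Σ_{j=0}^{4} (−1)^j C(4,j)·(4−j)!.
Computing: 24 − 24 + 12 − 4 + 1 = 9.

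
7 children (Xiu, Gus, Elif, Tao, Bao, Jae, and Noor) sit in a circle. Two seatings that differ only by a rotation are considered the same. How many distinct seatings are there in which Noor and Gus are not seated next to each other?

All circular seatings of 7 people number (6)! = 720.
Seatings with Noor beside Gus: treat them as a block with 2 internal orders, giving 2 × (5)! = 240.
Subtracting, 720 − 240 = 480.

480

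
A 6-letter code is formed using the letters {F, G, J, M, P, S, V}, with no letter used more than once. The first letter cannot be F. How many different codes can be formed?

The first letter has 7−1 = 6 choices (anything except F).
The remaining 5 letters are filled from the other 6 symbols without repetition: 6 × 5 × 4 × 3 × 2 = 720.
Total: 6 × 720 = 4320.

4320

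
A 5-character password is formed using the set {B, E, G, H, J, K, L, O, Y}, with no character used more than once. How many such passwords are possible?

15120

This is a permutation of 5 out of 9: P(9,5) = 9!/4!.
That product is 9 × 8 × 7 × 6 × 5 = 15120.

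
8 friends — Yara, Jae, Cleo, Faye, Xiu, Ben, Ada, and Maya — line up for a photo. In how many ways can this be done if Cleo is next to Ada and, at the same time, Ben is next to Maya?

2880

Treat {Cleo,Ada} as one block (2 orders) and {Ben,Maya} as another (2 orders).
That leaves 6 units to arrange: 2 × 2 × 6! = 4 × 720 = 2880.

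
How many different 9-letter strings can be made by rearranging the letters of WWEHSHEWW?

3780

WWEHSHEWW has 9 letters with E appearing twice, H appearing twice, and W appearing 4 times.
Dividing 9! = 362880 by 4!·2!·2! = 96 for the repeated letters gives 3780.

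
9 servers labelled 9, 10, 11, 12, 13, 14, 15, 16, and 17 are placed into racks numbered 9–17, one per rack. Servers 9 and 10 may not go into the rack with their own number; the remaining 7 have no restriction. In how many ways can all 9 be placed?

Let Aᵢ (for i ∈ {9, 10}) be the placements that put server i in its forbidden rack. Any j of these fix j positions, leaving (9−j)! ways to fill the rest, and there are C(2,j) ways to pick which j.
By inclusion–exclusion, the number of valid placements is Σ_{j=0}^{2} (−1)^j C(2,j)·(9−j)!.
Computing: 362880 − 80640 + 5040 = 287280.

287280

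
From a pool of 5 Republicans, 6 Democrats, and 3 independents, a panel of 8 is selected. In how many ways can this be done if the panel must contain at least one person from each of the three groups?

2828

With no constraint there are C(14,8) = 3003 possible selections.
Subtract selections that omit an entire group: no Republicans → C(9,8) = 9; no Democrats → C(8,8) = 1; no independents → C(11,8) = 165.
Add back selections omitting two groups (i.e. drawn from a single group): C(5,8) + C(6,8) + C(3,8) = 0.
By inclusion–exclusion: 3003 − 175 + 0 = 2828.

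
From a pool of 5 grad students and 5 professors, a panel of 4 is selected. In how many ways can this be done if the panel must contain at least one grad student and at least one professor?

Unrestricted: C(10,4) = 210 ways to pick any 4 of the 10.
Subtract selections that omit an entire group: no grad students → C(5,4) = 5; no professors → C(5,4) = 5.
Both groups omitted at once is impossible, so 210 − 10 = 200.

200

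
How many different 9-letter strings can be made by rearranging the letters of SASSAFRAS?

2520

The 9 letters of SASSAFRAS have repeats: A appearing 3 times and S appearing 4 times.
So there are 9! / (4!·3!) = 2520 distinguishable arrangements.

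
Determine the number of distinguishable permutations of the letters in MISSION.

1260

MISSION has 7 letters with I appearing twice and S appearing twice.
Dividing 7! = 5040 by 2!·2! = 4 for the repeated letters gives 1260.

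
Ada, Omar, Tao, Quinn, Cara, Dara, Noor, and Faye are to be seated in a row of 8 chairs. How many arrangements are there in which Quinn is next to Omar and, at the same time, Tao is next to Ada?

Treat {Quinn,Omar} as one block (2 orders) and {Tao,Ada} as another (2 orders).
That leaves 6 units to arrange: 2 × 2 × 6! = 4 × 720 = 2880.

2880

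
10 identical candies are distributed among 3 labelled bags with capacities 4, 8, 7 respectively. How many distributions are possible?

Without the upper bounds there are C(12,2) = 66 ways to split 10 among 3 bags.
Subtract solutions that violate a single cap (substitute x_i' = x_i − (cap_i+1)): x_1 ≥ 5 gives C(7,2) = 21; x_2 ≥ 9 gives C(3,2) = 3; x_3 ≥ 8 gives C(4,2) = 6. Together 30.
No two caps can be exceeded simultaneously, so the pair terms are all 0.
By inclusion–exclusion the count is 66 − 30 + 0 = 36.

36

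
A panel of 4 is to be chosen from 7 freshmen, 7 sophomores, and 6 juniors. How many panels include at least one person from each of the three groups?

2499

With no constraint there are C(20,4) = 4845 possible selections.
Subtract selections that omit an entire group: no freshmen → C(13,4) = 715; no sophomores → C(13,4) = 715; no juniors → C(14,4) = 1001.
Add back selections omitting two groups (i.e. drawn from a single group): C(7,4) + C(7,4) + C(6,4) = 85.
By inclusion–exclusion: 4845 − 2431 + 85 = 2499.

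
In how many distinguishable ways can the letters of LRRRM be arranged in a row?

Letter multiplicities in LRRRM: L×1, M×1, R×3.
So there are 5! / (3!) = 20 distinguishable arrangements.

20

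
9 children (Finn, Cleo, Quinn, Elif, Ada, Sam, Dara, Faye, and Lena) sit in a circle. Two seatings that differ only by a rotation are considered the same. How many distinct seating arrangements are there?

Fix one person's seat to break rotational symmetry; the remaining 8 people can be arranged in (8)! = 40320 ways.

40320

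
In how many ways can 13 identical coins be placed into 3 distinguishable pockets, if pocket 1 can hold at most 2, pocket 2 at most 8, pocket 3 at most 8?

Without the upper bounds there are C(15,2) = 105 ways to split 13 among 3 pockets.
Subtract solutions that violate a single cap (substitute x_i' = x_i − (cap_i+1)): x_1 ≥ 3 gives C(12,2) = 66; x_2 ≥ 9 gives C(6,2) = 15; x_3 ≥ 9 gives C(6,2) = 15. Together 96.
Add back pairs where two caps are both exceeded: 3 + 3 + 0 = 6.
By inclusion–exclusion the count is 105 − 96 + 6 = 15.

15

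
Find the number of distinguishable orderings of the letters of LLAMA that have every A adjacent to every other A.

Treat the 2 copies of A as a single block. The multiset to arrange is then {AA, L, L, M}, 4 items in all.
That gives (4)!/(2!) = 12 arrangements.

12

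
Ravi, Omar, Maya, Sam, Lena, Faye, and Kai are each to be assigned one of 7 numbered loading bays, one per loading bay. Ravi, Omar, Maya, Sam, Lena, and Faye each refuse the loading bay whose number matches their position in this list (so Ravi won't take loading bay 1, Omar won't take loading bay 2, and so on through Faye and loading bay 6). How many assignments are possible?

2119

Let Aᵢ (for 1 ≤ i ≤ 6) be the placements that put person i in their forbidden loading bay. Any j of these fix j positions, leaving (7−j)! ways to fill the rest, and there are C(6,j) ways to pick which j.
By inclusion–exclusion, the number of valid placements is Σ_{j=0}^{6} (−1)^j C(6,j)·(7−j)!.
Computing: 5040 − 4320 + 1800 − 480 + 90 − 12 + 1 = 2119.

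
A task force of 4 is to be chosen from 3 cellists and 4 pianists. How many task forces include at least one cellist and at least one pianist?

Total 4-person selections from all 7: C(7,4) = 35.
Selections missing a whole group: no cellists → C(4,4) = 1; no pianists → C(3,4) = 0.
Both groups omitted at once is impossible, so 35 − 1 = 34.

34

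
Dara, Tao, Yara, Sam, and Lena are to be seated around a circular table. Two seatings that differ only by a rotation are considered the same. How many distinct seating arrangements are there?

Fix one person's seat to break rotational symmetry; the remaining 4 people can be arranged in (4)! = 24 ways.

24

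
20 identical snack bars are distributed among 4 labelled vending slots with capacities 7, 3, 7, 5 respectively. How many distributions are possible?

10

Without the upper bounds there are C(23,3) = 1771 ways to split 20 among 4 vending slots.
Subtract solutions that violate a single cap (substitute x_i' = x_i − (cap_i+1)): x_1 ≥ 8 gives C(15,3) = 455; x_2 ≥ 4 gives C(19,3) = 969; x_3 ≥ 8 gives C(15,3) = 455; x_4 ≥ 6 gives C(17,3) = 680. Together 2559.
Add back pairs where two caps are both exceeded: 165 + 35 + 84 + 165 + 286 + 84 = 819.
Subtract triples: 1 + 10 + 0 + 10 = 21.
By inclusion–exclusion the count is 1771 − 2559 + 819 − 21 = 10.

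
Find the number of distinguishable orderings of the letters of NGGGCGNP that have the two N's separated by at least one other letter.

630

There are 8!/(4!·2!) = 840 arrangements of NGGGCGNP in total.
If the two N's are adjacent, glue them into one block, leaving 7 items to arrange: (7)!/(4!) = 210 ways.
Subtracting, 840 − 210 = 630 arrangements keep the N's apart.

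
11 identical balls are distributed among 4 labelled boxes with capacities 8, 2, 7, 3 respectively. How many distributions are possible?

85

Without the upper bounds there are C(14,3) = 364 ways to split 11 among 4 boxes.
Subtract solutions that violate a single cap (substitute x_i' = x_i − (cap_i+1)): x_1 ≥ 9 gives C(5,3) = 10; x_2 ≥ 3 gives C(11,3) = 165; x_3 ≥ 8 gives C(6,3) = 20; x_4 ≥ 4 gives C(10,3) = 120. Together 315.
Add back pairs where two caps are both exceeded: 0 + 0 + 0 + 1 + 35 + 0 = 36.
By inclusion–exclusion the count is 364 − 315 + 36 = 85.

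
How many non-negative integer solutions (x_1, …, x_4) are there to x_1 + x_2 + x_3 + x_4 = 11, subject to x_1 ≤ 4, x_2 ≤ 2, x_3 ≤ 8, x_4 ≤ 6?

Without the upper bounds there are C(14,3) = 364 ways to split 11 among 4 variables.
Subtract solutions that violate a single cap (substitute x_i' = x_i − (cap_i+1)): x_1 ≥ 5 gives C(9,3) = 84; x_2 ≥ 3 gives C(11,3) = 165; x_3 ≥ 9 gives C(5,3) = 10; x_4 ≥ 7 gives C(7,3) = 35. Together 294.
Add back pairs where two caps are both exceeded: 20 + 0 + 0 + 0 + 4 + 0 = 24.
By inclusion–exclusion the count is 364 − 294 + 24 = 94.

94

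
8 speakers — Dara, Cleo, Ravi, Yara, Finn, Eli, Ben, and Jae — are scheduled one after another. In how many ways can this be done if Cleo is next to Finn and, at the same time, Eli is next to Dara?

Treat {Cleo,Finn} as one block (2 orders) and {Eli,Dara} as another (2 orders).
That leaves 6 units to arrange: 2 × 2 × 6! = 4 × 720 = 2880.

2880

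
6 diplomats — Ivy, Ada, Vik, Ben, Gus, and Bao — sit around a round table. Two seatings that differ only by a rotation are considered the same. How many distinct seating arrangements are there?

Around a circle, 6 distinct people have 6!/6 = (5)! = 120 rotationally distinct seatings.

120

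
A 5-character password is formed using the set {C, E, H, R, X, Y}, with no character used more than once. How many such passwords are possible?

720

Choose and order 5 of the 6 symbols: the first character has 6 options, the next 5, and so on down to 2.
6 × 5 × 4 × 3 × 2 = 720.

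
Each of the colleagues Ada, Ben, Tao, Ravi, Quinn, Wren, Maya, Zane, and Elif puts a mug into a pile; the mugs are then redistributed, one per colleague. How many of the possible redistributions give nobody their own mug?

133496

Count assignments avoiding every fixed point. For any j of the 9 colleagues fixed to their own mug, the other 9−j can be arranged in (9−j)! ways.
By inclusion–exclusion this is Σ_{j=0}^{9} (−1)^j C(9,j)·(9−j)!.
Computing: 362880 − 362880 + 181440 − 60480 + 15120 − 3024 + 504 − 72 + 9 − 1 = 133496.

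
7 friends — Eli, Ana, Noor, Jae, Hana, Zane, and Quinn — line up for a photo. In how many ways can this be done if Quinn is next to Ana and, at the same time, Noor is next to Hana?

Treat {Quinn,Ana} as one block (2 orders) and {Noor,Hana} as another (2 orders).
That leaves 5 units to arrange: 2 × 2 × 5! = 4 × 120 = 480.

480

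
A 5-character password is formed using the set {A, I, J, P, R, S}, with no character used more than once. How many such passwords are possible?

Choose and order 5 of the 6 symbols: the first character has 6 options, the next 5, and so on down to 2.
6 × 5 × 4 × 3 × 2 = 720.

720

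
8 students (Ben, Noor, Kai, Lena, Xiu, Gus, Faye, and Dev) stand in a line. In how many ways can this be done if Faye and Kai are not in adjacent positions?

There are 8! = 40320 arrangements in all. If Faye and Kai are adjacent, merging them into one block gives 2·(7)! = 10080 arrangements.
Complementary counting: 40320 − 10080 = 30240.

30240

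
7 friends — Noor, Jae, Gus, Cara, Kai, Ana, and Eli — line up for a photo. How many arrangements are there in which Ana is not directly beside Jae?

3600

There are 7! = 5040 arrangements in all. If Ana and Jae are adjacent, merging them into one block gives 2·(6)! = 1440 arrangements.
Complementary counting: 5040 − 1440 = 3600.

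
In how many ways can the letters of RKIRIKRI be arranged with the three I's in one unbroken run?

Treat the 3 copies of I as a single block. The multiset to arrange is then {III, K, K, R, R, R}, 6 items in all.
That gives (6)!/(3!·2!) = 60 arrangements.

60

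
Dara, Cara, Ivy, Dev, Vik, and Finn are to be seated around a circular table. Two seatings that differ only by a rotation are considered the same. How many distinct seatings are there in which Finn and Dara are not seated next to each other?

72

Without the restriction there are (5)! = 120 seatings.
Seatings with Finn beside Dara: treat them as a block with 2 internal orders, giving 2 × (4)! = 48.
Subtracting, 120 − 48 = 72.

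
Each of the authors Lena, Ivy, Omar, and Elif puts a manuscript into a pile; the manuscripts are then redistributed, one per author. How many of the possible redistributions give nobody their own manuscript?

9

Let Aᵢ be the assignments in which author i gets their own manuscript. We want the size of the complement of A₁∪…∪A_4.
By inclusion–exclusion this is Σ_{j=0}^{4} (−1)^j C(4,j)·(4−j)!.
Computing: 24 − 24 + 12 − 4 + 1 = 9.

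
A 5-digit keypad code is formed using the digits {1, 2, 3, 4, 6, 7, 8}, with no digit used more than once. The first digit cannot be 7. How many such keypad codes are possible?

The first digit has 7−1 = 6 choices (anything except 7).
The remaining 4 digits are filled from the other 6 symbols without repetition: 6 × 5 × 4 × 3 = 360.
Total: 6 × 360 = 2160.

2160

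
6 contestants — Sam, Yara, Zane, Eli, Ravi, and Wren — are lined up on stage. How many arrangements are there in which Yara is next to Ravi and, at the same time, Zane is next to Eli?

96

Treat {Yara,Ravi} as one block (2 orders) and {Zane,Eli} as another (2 orders).
That leaves 4 units to arrange: 2 × 2 × 4! = 4 × 24 = 96.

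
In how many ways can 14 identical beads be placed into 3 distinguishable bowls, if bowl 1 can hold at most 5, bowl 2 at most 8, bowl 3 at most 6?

21

Ignoring the caps, the number of non-negative solutions to x_1+…+x_3 = 14 is C(16,2) = 120.
Subtract solutions that violate a single cap (substitute x_i' = x_i − (cap_i+1)): x_1 ≥ 6 gives C(10,2) = 45; x_2 ≥ 9 gives C(7,2) = 21; x_3 ≥ 7 gives C(9,2) = 36. Together 102.
Add back pairs where two caps are both exceeded: 0 + 3 + 0 = 3.
By inclusion–exclusion the count is 120 − 102 + 3 = 21.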